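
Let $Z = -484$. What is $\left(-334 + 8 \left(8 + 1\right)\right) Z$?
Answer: $126808$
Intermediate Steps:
$\left(-334 + 8 \left(8 + 1\right)\right) Z = \left(-334 + 8 \left(8 + 1\right)\right) \left(-484\right) = \left(-334 + 8 \cdot 9\right) \left(-484\right) = \left(-334 + 72\right) \left(-484\right) = \left(-262\right) \left(-484\right) = 126808$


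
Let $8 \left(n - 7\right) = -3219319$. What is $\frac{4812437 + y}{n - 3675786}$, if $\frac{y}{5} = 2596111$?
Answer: $- \frac{20334848}{4660793} \approx -4.363$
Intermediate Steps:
$y = 12980555$ ($y = 5 \cdot 2596111 = 12980555$)
$n = - \frac{3219263}{8}$ ($n = 7 + \frac{1}{8} \left(-3219319\right) = 7 - \frac{3219319}{8} = - \frac{3219263}{8} \approx -4.0241 \cdot 10^{5}$)
$\frac{4812437 + y}{n - 3675786} = \frac{4812437 + 12980555}{- \frac{3219263}{8} - 3675786} = \frac{17792992}{- \frac{32625551}{8}} = 17792992 \left(- \frac{8}{32625551}\right) = - \frac{20334848}{4660793}$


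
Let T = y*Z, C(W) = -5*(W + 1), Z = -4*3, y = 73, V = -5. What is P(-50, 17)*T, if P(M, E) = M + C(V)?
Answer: 26280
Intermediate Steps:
Z = -12
C(W) = -5 - 5*W (C(W) = -5*(1 + W) = -5 - 5*W)
T = -876 (T = 73*(-12) = -876)
P(M, E) = 20 + M (P(M, E) = M + (-5 - 5*(-5)) = M + (-5 + 25) = M + 20 = 20 + M)
P(-50, 17)*T = (20 - 50)*(-876) = -30*(-876) = 26280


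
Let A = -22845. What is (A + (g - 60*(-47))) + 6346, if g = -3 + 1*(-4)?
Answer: -13686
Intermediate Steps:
g = -7 (g = -3 - 4 = -7)
(A + (g - 60*(-47))) + 6346 = (-22845 + (-7 - 60*(-47))) + 6346 = (-22845 + (-7 + 2820)) + 6346 = (-22845 + 2813) + 6346 = -20032 + 6346 = -13686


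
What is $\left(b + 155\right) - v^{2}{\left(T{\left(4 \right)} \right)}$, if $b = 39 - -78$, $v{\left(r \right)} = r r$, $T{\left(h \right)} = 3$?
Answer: $191$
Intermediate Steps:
$v{\left(r \right)} = r^{2}$
$b = 117$ ($b = 39 + 78 = 117$)
$\left(b + 155\right) - v^{2}{\left(T{\left(4 \right)} \right)} = \left(117 + 155\right) - \left(3^{2}\right)^{2} = 272 - 9^{2} = 272 - 81 = 191$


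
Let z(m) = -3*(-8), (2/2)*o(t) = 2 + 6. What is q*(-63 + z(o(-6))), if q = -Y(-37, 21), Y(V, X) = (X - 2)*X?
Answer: 15561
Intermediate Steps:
o(t) = 8 (o(t) = 2 + 6 = 8)
z(m) = 24
Y(V, X) = X*(-2 + X) (Y(V, X) = (-2 + X)*X = X*(-2 + X))
q = -399 (q = -21*(-2 + 21) = -21*19 = -1*399 = -399)
q*(-63 + z(o(-6))) = -399*(-63 + 24) = -399*(-39) = 15561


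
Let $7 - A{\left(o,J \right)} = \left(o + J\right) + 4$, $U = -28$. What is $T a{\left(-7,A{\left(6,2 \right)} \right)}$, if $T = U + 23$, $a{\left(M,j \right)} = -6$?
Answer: $30$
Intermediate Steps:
$A{\left(o,J \right)} = 3 - J - o$ ($A{\left(o,J \right)} = 7 - \left(\left(o + J\right) + 4\right) = 7 - \left(\left(J + o\right) + 4\right) = 7 - \left(4 + J + o\right) = 3 - J - o$)
$T = -5$ ($T = -28 + 23 = -5$)
$T a{\left(-7,A{\left(6,2 \right)} \right)} = \left(-5\right) \left(-6\right) = 30$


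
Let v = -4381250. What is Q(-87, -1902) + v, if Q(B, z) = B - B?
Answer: -4381250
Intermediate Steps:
Q(B, z) = 0
Q(-87, -1902) + v = 0 - 4381250 = -4381250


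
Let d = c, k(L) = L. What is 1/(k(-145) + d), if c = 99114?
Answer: 1/98969 ≈ 1.0104e-5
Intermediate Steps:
d = 99114
1/(k(-145) + d) = 1/(-145 + 99114) = 1/98969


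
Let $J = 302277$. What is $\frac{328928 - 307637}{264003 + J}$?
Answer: $\frac{7097}{188760} \approx 0.037598$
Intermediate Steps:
$\frac{328928 - 307637}{264003 + J} = \frac{328928 - 307637}{264003 + 302277} = \frac{21291}{566280} = 21291 \cdot \frac{1}{566280} = \frac{7097}{188760}$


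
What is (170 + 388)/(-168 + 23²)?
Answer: 558/361 ≈ 1.5457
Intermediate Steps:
(170 + 388)/(-168 + 23²) = 558/(-168 + 529) = 558/361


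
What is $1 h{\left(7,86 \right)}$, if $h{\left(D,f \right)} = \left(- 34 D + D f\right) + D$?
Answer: $371$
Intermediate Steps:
$h{\left(D,f \right)} = - 33 D + D f$
$1 h{\left(7,86 \right)} = 1 \cdot 7 \left(-33 + 86\right) = 1 \cdot 7 \cdot 53 = 1 \cdot 371 = 371$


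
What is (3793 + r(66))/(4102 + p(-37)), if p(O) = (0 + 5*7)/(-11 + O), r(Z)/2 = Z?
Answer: 188400/196861 ≈ 0.95702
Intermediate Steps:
r(Z) = 2*Z
p(O) = 35/(-11 + O) (p(O) = (0 + 35)/(-11 + O) = 35/(-11 + O))
(3793 + r(66))/(4102 + p(-37)) = (3793 + 2*66)/(4102 + 35/(-11 - 37)) = (3793 + 132)/(4102 + 35/(-48)) = 3925/(4102 + 35*(-1/48)) = 3925/(4102 - 35/48) = 3925/(196861/48) = 3925*(48/196861) = 188400/196861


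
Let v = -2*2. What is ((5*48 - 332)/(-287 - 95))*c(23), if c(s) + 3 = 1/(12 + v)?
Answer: -529/764 ≈ -0.69241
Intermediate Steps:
v = -4
c(s) = -23/8 (c(s) = -3 + 1/(12 - 4) = -3 + 1/8 = -3 + ⅛ = -23/8)
((5*48 - 332)/(-287 - 95))*c(23) = ((5*48 - 332)/(-287 - 95))*(-23/8) = ((240 - 332)/(-382))*(-23/8) = -92*(-1/382)*(-23/8) = (46/191)*(-23/8) = -529/764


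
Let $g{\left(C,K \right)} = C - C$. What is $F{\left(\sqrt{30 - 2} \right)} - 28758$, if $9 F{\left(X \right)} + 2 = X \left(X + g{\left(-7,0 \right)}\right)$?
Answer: $- \frac{258796}{9} \approx -28755.0$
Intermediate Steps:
$g{\left(C,K \right)} = 0$
$F{\left(X \right)} = - \frac{2}{9} + \frac{X^{2}}{9}$ ($F{\left(X \right)} = - \frac{2}{9} + \frac{X \left(X + 0\right)}{9} = - \frac{2}{9} + \frac{X X}{9} = - \frac{2}{9} + \frac{X^{2}}{9}$)
$F{\left(\sqrt{30 - 2} \right)} - 28758 = \left(- \frac{2}{9} + \frac{\left(\sqrt{30 - 2}\right)^{2}}{9}\right) - 28758 = \left(- \frac{2}{9} + \frac{\left(\sqrt{28}\right)^{2}}{9}\right) - 28758 = \left(- \frac{2}{9} + \frac{\left(2 \sqrt{7}\right)^{2}}{9}\right) - 28758 = \left(- \frac{2}{9} + \frac{1}{9} \cdot 28\right) - 28758 = \left(- \frac{2}{9} + \frac{28}{9}\right) - 28758 = \frac{26}{9} - 28758 = - \frac{258796}{9}$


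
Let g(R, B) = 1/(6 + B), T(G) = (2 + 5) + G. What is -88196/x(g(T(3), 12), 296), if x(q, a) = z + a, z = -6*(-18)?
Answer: -22049/101 ≈ -218.31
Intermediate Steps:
T(G) = 7 + G
z = 108
x(q, a) = 108 + a
-88196/x(g(T(3), 12), 296) = -88196/(108 + 296) = -88196/404 = -88196*1/404 = -22049/101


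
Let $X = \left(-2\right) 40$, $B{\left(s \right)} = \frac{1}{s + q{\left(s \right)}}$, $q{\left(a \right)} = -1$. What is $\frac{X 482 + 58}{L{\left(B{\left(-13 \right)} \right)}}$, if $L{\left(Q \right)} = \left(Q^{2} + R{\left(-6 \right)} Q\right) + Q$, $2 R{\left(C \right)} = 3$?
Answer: $\frac{3773196}{17} \approx 2.2195 \cdot 10^{5}$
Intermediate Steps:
$R{\left(C \right)} = \frac{3}{2}$ ($R{\left(C \right)} = \frac{1}{2} \cdot 3 = \frac{3}{2}$)
$B{\left(s \right)} = \frac{1}{-1 + s}$ ($B{\left(s \right)} = \frac{1}{s - 1} = \frac{1}{-1 + s}$)
$X = -80$
$L{\left(Q \right)} = Q^{2} + \frac{5 Q}{2}$ ($L{\left(Q \right)} = \left(Q^{2} + \frac{3 Q}{2}\right) + Q = Q^{2} + \frac{5 Q}{2}$)
$\frac{X 482 + 58}{L{\left(B{\left(-13 \right)} \right)}} = \frac{\left(-80\right) 482 + 58}{\frac{1}{2} \frac{1}{-1 - 13} \left(5 + \frac{2}{-1 - 13}\right)} = \frac{-38560 + 58}{\frac{1}{2} \frac{1}{-14} \left(5 + \frac{2}{-14}\right)} = - \frac{38502}{\frac{1}{2} \left(- \frac{1}{14}\right) \left(5 + 2 \left(- \frac{1}{14}\right)\right)} = - \frac{38502}{\frac{1}{2} \left(- \frac{1}{14}\right) \left(5 - \frac{1}{7}\right)} = - \frac{38502}{\frac{1}{2} \left(- \frac{1}{14}\right) \frac{34}{7}} = - \frac{38502}{- \frac{17}{98}} = \left(-38502\right) \left(- \frac{98}{17}\right) = \frac{3773196}{17}$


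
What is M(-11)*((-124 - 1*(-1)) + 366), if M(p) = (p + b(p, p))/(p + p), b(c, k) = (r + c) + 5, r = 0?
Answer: 4131/22 ≈ 187.77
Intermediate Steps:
b(c, k) = 5 + c (b(c, k) = (0 + c) + 5 = c + 5 = 5 + c)
M(p) = (5 + 2*p)/(2*p) (M(p) = (p + (5 + p))/(p + p) = (5 + 2*p)/((2*p)) = (5 + 2*p)*(1/(2*p)) = (5 + 2*p)/(2*p))
M(-11)*((-124 - 1*(-1)) + 366) = ((5/2 - 11)/(-11))*((-124 - 1*(-1)) + 366) = (-1/11*(-17/2))*((-124 + 1) + 366) = 17*(-123 + 366)/22 = (17/22)*243 = 4131/22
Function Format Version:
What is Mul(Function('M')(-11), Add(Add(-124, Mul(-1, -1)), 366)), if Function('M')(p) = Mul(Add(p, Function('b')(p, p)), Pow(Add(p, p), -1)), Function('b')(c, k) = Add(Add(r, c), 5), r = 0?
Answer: Rational(4131, 22) ≈ 187.77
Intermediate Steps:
Function('b')(c, k) = Add(5, c) (Function('b')(c, k) = Add(Add(0, c), 5) = Add(c, 5) = Add(5, c))
Function('M')(p) = Mul(Rational(1, 2), Pow(p, -1), Add(5, Mul(2, p))) (Function('M')(p) = Mul(Add(p, Add(5, p)), Pow(Add(p, p), -1)) = Mul(Add(5, Mul(2, p)), Pow(Mul(2, p), -1)) = Mul(Add(5, Mul(2, p)), Mul(Rational(1, 2), Pow(p, -1))) = Mul(Rational(1, 2), Pow(p, -1), Add(5, Mul(2, p))))
Mul(Function('M')(-11), Add(Add(-124, Mul(-1, -1)), 366)) = Mul(Mul(Pow(-11, -1), Add(Rational(5, 2), -11)), Add(Add(-124, Mul(-1, -1)), 366)) = Mul(Mul(Rational(-1, 11), Rational(-17, 2)), Add(Add(-124, 1), 366)) = Mul(Rational(17, 22), Add(-123, 366)) = Mul(Rational(17, 22), 243) = Rational(4131, 22)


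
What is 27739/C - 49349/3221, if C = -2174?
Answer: -196632045/7002454 ≈ -28.080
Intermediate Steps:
27739/C - 49349/3221 = 27739/(-2174) - 49349/3221 = 27739*(-1/2174) - 49349*1/3221 = -27739/2174 - 49349/3221 = -196632045/7002454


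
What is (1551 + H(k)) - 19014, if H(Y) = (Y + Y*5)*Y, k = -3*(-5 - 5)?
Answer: -12063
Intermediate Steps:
k = 30 (k = -3*(-10) = 30)
H(Y) = 6*Y² (H(Y) = (Y + 5*Y)*Y = (6*Y)*Y = 6*Y²)
(1551 + H(k)) - 19014 = (1551 + 6*30²) - 19014 = (1551 + 6*900) - 19014 = (1551 + 5400) - 19014 = 6951 - 19014 = -12063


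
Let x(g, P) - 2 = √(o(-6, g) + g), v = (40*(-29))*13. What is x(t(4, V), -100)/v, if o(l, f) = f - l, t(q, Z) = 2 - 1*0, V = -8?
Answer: -1/7540 - √10/15080 ≈ -0.00034233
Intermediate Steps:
t(q, Z) = 2 (t(q, Z) = 2 + 0 = 2)
v = -15080 (v = -1160*13 = -15080)
x(g, P) = 2 + √(6 + 2*g) (x(g, P) = 2 + √((g - 1*(-6)) + g) = 2 + √((g + 6) + g) = 2 + √((6 + g) + g) = 2 + √(6 + 2*g))
x(t(4, V), -100)/v = (2 + √(6 + 2*2))/(-15080) = (2 + √(6 + 4))*(-1/15080) = (2 + √10)*(-1/15080) = -1/7540 - √10/15080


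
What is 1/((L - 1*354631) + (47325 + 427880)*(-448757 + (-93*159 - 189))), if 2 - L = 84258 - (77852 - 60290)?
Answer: -1/220368661590 ≈ -4.5378e-12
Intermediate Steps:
L = -66694 (L = 2 - (84258 - (77852 - 60290)) = 2 - (84258 - 1*17562) = 2 - (84258 - 17562) = 2 - 1*66696 = 2 - 66696 = -66694)
1/((L - 1*354631) + (47325 + 427880)*(-448757 + (-93*159 - 189))) = 1/((-66694 - 1*354631) + (47325 + 427880)*(-448757 + (-93*159 - 189))) = 1/((-66694 - 354631) + 475205*(-448757 + (-14787 - 189))) = 1/(-421325 + 475205*(-448757 - 14976)) = 1/(-421325 + 475205*(-463733)) = 1/(-421325 - 220368240265) = 1/(-220368661590) = -1/220368661590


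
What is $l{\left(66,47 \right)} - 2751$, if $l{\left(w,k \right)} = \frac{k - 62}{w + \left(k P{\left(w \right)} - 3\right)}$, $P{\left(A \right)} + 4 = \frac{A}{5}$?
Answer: $- \frac{6814302}{2477} \approx -2751.0$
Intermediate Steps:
$P{\left(A \right)} = -4 + \frac{A}{5}$
$l{\left(w,k \right)} = \frac{-62 + k}{-3 + w + k \left(-4 + \frac{w}{5}\right)}$ ($l{\left(w,k \right)} = \frac{k - 62}{w + \left(k \left(-4 + \frac{w}{5}\right) - 3\right)} = \frac{-62 + k}{w + \left(-3 + k \left(-4 + \frac{w}{5}\right)\right)} = \frac{-62 + k}{-3 + w + k \left(-4 + \frac{w}{5}\right)}$)
$l{\left(66,47 \right)} - 2751 = \frac{5 \left(-62 + 47\right)}{-15 + 5 \cdot 66 + 47 \left(-20 + 66\right)} - 2751 = 5 \frac{1}{-15 + 330 + 47 \cdot 46} \left(-15\right) - 2751 = 5 \frac{1}{-15 + 330 + 2162} \left(-15\right) - 2751 = 5 \cdot \frac{1}{2477} \left(-15\right) - 2751 = - \frac{75}{2477} - 2751 = - \frac{6814302}{2477}$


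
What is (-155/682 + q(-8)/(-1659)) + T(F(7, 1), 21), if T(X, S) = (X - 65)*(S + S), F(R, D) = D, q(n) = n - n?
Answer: -59141/22 ≈ -2688.2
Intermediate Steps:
q(n) = 0
T(X, S) = 2*S*(-65 + X) (T(X, S) = (-65 + X)*(2*S) = 2*S*(-65 + X))
(-155/682 + q(-8)/(-1659)) + T(F(7, 1), 21) = (-155/682 + 0/(-1659)) + 2*21*(-65 + 1) = (-155*1/682 + 0*(-1/1659)) + 2*21*(-64) = (-5/22 + 0) - 2688 = -5/22 - 2688 = -59141/22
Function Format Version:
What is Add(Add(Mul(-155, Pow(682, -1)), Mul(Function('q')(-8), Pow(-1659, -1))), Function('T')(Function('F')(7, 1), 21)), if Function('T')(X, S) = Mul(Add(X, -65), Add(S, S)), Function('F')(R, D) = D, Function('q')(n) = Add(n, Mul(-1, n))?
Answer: Rational(-59141, 22) ≈ -2688.2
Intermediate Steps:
Function('q')(n) = 0
Function('T')(X, S) = Mul(2, S, Add(-65, X)) (Function('T')(X, S) = Mul(Add(-65, X), Mul(2, S)) = Mul(2, S, Add(-65, X)))
Add(Add(Mul(-155, Pow(682, -1)), Mul(Function('q')(-8), Pow(-1659, -1))), Function('T')(Function('F')(7, 1), 21)) = Add(Add(Mul(-155, Pow(682, -1)), Mul(0, Pow(-1659, -1))), Mul(2, 21, Add(-65, 1))) = Add(Add(Mul(-155, Rational(1, 682)), Mul(0, Rational(-1, 1659))), Mul(2, 21, -64)) = Add(Add(Rational(-5, 22), 0), -2688) = Add(Rational(-5, 22), -2688) = Rational(-59141, 22)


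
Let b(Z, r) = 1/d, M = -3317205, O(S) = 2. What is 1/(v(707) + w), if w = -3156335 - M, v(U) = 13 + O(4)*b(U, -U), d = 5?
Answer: 5/804417 ≈ 6.2157e-6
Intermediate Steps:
b(Z, r) = ⅕ (b(Z, r) = 1/5 = ⅕)
v(U) = 67/5 (v(U) = 13 + 2*(⅕) = 13 + ⅖ = 67/5)
w = 160870 (w = -3156335 - 1*(-3317205) = -3156335 + 3317205 = 160870)
1/(v(707) + w) = 1/(67/5 + 160870) = 1/(804417/5) = 5/804417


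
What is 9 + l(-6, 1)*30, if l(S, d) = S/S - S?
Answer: 219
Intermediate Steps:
l(S, d) = 1 - S
9 + l(-6, 1)*30 = 9 + (1 - 1*(-6))*30 = 9 + (1 + 6)*30 = 9 + 7*30 = 9 + 210 = 219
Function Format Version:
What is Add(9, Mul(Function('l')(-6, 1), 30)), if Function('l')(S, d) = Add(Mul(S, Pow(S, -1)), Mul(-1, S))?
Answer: 219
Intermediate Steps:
Function('l')(S, d) = Add(1, Mul(-1, S))
Add(9, Mul(Function('l')(-6, 1), 30)) = Add(9, Mul(Add(1, Mul(-1, -6)), 30)) = Add(9, Mul(Add(1, 6), 30)) = Add(9, Mul(7, 30)) = Add(9, 210) = 219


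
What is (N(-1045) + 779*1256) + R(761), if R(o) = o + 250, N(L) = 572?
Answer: 980007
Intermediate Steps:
R(o) = 250 + o
(N(-1045) + 779*1256) + R(761) = (572 + 779*1256) + (250 + 761) = (572 + 978424) + 1011 = 978996 + 1011 = 980007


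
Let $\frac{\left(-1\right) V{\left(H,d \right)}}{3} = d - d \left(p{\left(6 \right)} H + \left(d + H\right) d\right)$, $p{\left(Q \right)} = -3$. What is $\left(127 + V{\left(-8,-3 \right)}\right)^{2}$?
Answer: $142129$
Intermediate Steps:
$V{\left(H,d \right)} = - 3 d + 3 d \left(- 3 H + d \left(H + d\right)\right)$ ($V{\left(H,d \right)} = - 3 \left(d - d \left(- 3 H + \left(d + H\right) d\right)\right) = - 3 \left(d - d \left(- 3 H + \left(H + d\right) d\right)\right) = - 3 \left(d - d \left(- 3 H + d \left(H + d\right)\right)\right) = - 3 d + 3 d \left(- 3 H + d \left(H + d\right)\right)$)
$\left(127 + V{\left(-8,-3 \right)}\right)^{2} = \left(127 + 3 \left(-3\right) \left(-1 + \left(-3\right)^{2} - -24 - -24\right)\right)^{2} = \left(127 + 3 \left(-3\right) \left(-1 + 9 + 24 + 24\right)\right)^{2} = \left(127 + 3 \left(-3\right) 56\right)^{2} = \left(127 - 504\right)^{2} = \left(-377\right)^{2} = 142129$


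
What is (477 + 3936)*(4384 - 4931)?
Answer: -2413911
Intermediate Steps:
(477 + 3936)*(4384 - 4931) = 4413*(-547) = -2413911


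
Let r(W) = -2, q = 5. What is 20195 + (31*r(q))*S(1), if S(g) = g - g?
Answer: 20195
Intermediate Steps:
S(g) = 0
20195 + (31*r(q))*S(1) = 20195 + (31*(-2))*0 = 20195 - 62*0 = 20195 + 0 = 20195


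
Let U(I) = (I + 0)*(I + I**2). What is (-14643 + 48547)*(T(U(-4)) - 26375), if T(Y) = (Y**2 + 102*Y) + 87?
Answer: -979147520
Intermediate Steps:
U(I) = I*(I + I**2)
T(Y) = 87 + Y**2 + 102*Y
(-14643 + 48547)*(T(U(-4)) - 26375) = (-14643 + 48547)*((87 + ((-4)**2*(1 - 4))**2 + 102*((-4)**2*(1 - 4))) - 26375) = 33904*((87 + (16*(-3))**2 + 102*(16*(-3))) - 26375) = 33904*((87 + (-48)**2 + 102*(-48)) - 26375) = 33904*((87 + 2304 - 4896) - 26375) = 33904*(-2505 - 26375) = 33904*(-28880) = -979147520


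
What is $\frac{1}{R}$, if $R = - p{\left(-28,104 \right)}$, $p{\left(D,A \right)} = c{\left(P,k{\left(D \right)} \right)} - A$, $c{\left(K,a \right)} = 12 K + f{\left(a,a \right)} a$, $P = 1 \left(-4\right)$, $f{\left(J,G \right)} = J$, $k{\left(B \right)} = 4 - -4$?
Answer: $\frac{1}{88} \approx 0.011364$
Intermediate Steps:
$k{\left(B \right)} = 8$ ($k{\left(B \right)} = 4 + 4 = 8$)
$P = -4$
$c{\left(K,a \right)} = a^{2} + 12 K$ ($c{\left(K,a \right)} = 12 K + a a = 12 K + a^{2} = a^{2} + 12 K$)
$p{\left(D,A \right)} = 16 - A$ ($p{\left(D,A \right)} = \left(8^{2} + 12 \left(-4\right)\right) - A = \left(64 - 48\right) - A = 16 - A$)
$R = 88$ ($R = - (16 - 104) = \left(-1\right) \left(-88\right) = 88$)
$\frac{1}{R} = \frac{1}{88}$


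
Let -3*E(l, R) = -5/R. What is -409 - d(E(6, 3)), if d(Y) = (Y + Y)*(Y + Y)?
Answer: -33229/81 ≈ -410.23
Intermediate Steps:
E(l, R) = 5/(3*R) (E(l, R) = -(-5)/(3*R) = 5/(3*R))
d(Y) = 4*Y² (d(Y) = (2*Y)*(2*Y) = 4*Y²)
-409 - d(E(6, 3)) = -409 - 4*((5/3)/3)² = -409 - 4*((5/3)*(⅓))² = -409 - 4*(5/9)² = -409 - 4*25/81 = -409 - 1*100/81 = -409 - 100/81 = -33229/81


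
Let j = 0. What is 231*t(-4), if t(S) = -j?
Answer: 0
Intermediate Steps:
t(S) = 0 (t(S) = -1*0 = 0)
231*t(-4) = 231*0 = 0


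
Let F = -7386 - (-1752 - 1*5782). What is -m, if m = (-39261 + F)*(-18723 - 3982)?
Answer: -888060665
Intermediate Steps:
F = 148 (F = -7386 - (-1752 - 5782) = -7386 - 1*(-7534) = -7386 + 7534 = 148)
m = 888060665 (m = (-39261 + 148)*(-18723 - 3982) = -39113*(-22705) = 888060665)
-m = -1*888060665 = -888060665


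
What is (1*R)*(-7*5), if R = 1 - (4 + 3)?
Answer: 210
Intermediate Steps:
R = -6 (R = 1 - 1*7 = 1 - 7 = -6)
(1*R)*(-7*5) = (1*(-6))*(-7*5) = -6*(-35) = 210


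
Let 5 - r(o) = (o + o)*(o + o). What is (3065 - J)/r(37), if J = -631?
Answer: -3696/5471 ≈ -0.67556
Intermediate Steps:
r(o) = 5 - 4*o² (r(o) = 5 - (o + o)*(o + o) = 5 - 2*o*2*o = 5 - 4*o²)
(3065 - J)/r(37) = (3065 - 1*(-631))/(5 - 4*37²) = (3065 + 631)/(5 - 4*1369) = 3696/(5 - 5476) = 3696/(-5471) = 3696*(-1/5471) = -3696/5471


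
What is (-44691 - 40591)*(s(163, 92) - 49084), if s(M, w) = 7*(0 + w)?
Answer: 4131060080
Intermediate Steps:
s(M, w) = 7*w
(-44691 - 40591)*(s(163, 92) - 49084) = (-44691 - 40591)*(7*92 - 49084) = -85282*(644 - 49084) = -85282*(-48440) = 4131060080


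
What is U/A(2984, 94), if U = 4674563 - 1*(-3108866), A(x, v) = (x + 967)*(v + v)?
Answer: 7783429/742788 ≈ 10.479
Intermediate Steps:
A(x, v) = 2*v*(967 + x) (A(x, v) = (967 + x)*(2*v) = 2*v*(967 + x))
U = 7783429 (U = 4674563 + 3108866 = 7783429)
U/A(2984, 94) = 7783429/((2*94*(967 + 2984))) = 7783429/((2*94*3951)) = 7783429/742788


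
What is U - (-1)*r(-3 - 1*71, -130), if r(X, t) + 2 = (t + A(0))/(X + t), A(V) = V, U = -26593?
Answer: -2712625/102 ≈ -26594.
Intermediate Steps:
r(X, t) = -2 + t/(X + t) (r(X, t) = -2 + (t + 0)/(X + t) = -2 + t/(X + t))
U - (-1)*r(-3 - 1*71, -130) = -26593 - (-1)*(-1*(-130) - 2*(-3 - 1*71))/((-3 - 1*71) - 130) = -26593 - (-1)*(130 - 2*(-3 - 71))/((-3 - 71) - 130) = -26593 - (-1)*(130 - 2*(-74))/(-74 - 130) = -26593 - (-1)*(130 + 148)/(-204) = -26593 - (-1)*(-1/204*278) = -26593 - (-1)*(-139)/102 = -26593 - 1*139/102 = -26593 - 139/102 = -2712625/102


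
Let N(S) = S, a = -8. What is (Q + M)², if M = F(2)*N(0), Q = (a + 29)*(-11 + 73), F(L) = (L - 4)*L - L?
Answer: 1695204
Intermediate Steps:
F(L) = -L + L*(-4 + L) (F(L) = (-4 + L)*L - L = L*(-4 + L) - L = -L + L*(-4 + L))
Q = 1302 (Q = (-8 + 29)*(-11 + 73) = 21*62 = 1302)
M = 0 (M = (2*(-5 + 2))*0 = (2*(-3))*0 = -6*0 = 0)
(Q + M)² = (1302 + 0)² = 1302² = 1695204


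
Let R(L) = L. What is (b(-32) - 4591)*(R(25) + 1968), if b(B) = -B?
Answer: -9086087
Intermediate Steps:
(b(-32) - 4591)*(R(25) + 1968) = (-1*(-32) - 4591)*(25 + 1968) = (32 - 4591)*1993 = -4559*1993 = -9086087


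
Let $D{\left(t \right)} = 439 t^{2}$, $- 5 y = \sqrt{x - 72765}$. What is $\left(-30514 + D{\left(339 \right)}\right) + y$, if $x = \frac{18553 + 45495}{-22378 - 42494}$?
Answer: $50419805 - \frac{i \sqrt{531643511291}}{13515} \approx 5.042 \cdot 10^{7} - 53.95 i$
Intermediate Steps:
$x = - \frac{8006}{8109}$ ($x = \frac{64048}{-64872} = 64048 \left(- \frac{1}{64872}\right) = - \frac{8006}{8109} \approx -0.9873$)
$y = - \frac{i \sqrt{531643511291}}{13515}$ ($y = - \frac{\sqrt{- \frac{8006}{8109} - 72765}}{5} = - \frac{\sqrt{- \frac{590059391}{8109}}}{5} = - \frac{\frac{1}{2703} i \sqrt{531643511291}}{5} = - \frac{i \sqrt{531643511291}}{13515} \approx - 53.95 i$)
$\left(-30514 + D{\left(339 \right)}\right) + y = \left(-30514 + 439 \cdot 339^{2}\right) - \frac{i \sqrt{531643511291}}{13515} = \left(-30514 + 439 \cdot 114921\right) - \frac{i \sqrt{531643511291}}{13515} = \left(-30514 + 50450319\right) - \frac{i \sqrt{531643511291}}{13515} = 50419805 - \frac{i \sqrt{531643511291}}{13515}$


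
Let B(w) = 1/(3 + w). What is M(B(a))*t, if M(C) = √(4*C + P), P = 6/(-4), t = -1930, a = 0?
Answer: -965*I*√6/3 ≈ -787.92*I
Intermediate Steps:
P = -3/2 (P = 6*(-¼) = -3/2 ≈ -1.5000)
M(C) = √(-3/2 + 4*C) (M(C) = √(4*C - 3/2) = √(-3/2 + 4*C))
M(B(a))*t = (√(-6 + 16/(3 + 0))/2)*(-1930) = (√(-6 + 16/3)/2)*(-1930) = (√(-⅔)/2)*(-1930) = ((I*√6/3)/2)*(-1930) = (I*√6/6)*(-1930) = -965*I*√6/3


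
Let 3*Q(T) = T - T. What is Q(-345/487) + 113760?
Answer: 113760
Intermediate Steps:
Q(T) = 0 (Q(T) = (T - T)/3 = (⅓)*0 = 0)
Q(-345/487) + 113760 = 0 + 113760 = 113760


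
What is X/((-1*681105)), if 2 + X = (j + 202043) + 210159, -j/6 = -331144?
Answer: -799688/227035 ≈ -3.5223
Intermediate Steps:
j = 1986864 (j = -6*(-331144) = 1986864)
X = 2399064 (X = -2 + ((1986864 + 202043) + 210159) = -2 + (2188907 + 210159) = -2 + 2399066 = 2399064)
X/((-1*681105)) = 2399064/((-1*681105)) = 2399064/(-681105) = 2399064*(-1/681105) = -799688/227035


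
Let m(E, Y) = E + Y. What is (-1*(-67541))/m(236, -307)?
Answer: -67541/71 ≈ -951.28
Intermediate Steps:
(-1*(-67541))/m(236, -307) = (-1*(-67541))/(236 - 307) = 67541/(-71) = 67541*(-1/71) = -67541/71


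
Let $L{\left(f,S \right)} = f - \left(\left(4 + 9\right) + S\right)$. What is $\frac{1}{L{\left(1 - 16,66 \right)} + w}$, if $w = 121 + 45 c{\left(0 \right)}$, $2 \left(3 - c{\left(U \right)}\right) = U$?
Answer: $\frac{1}{162} \approx 0.0061728$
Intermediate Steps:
$c{\left(U \right)} = 3 - \frac{U}{2}$
$w = 256$ ($w = 121 + 45 \left(3 - 0\right) = 121 + 45 \left(3 + 0\right) = 121 + 45 \cdot 3 = 121 + 135 = 256$)
$L{\left(f,S \right)} = -13 + f - S$ ($L{\left(f,S \right)} = f - \left(13 + S\right) = -13 + f - S$)
$\frac{1}{L{\left(1 - 16,66 \right)} + w} = \frac{1}{\left(-13 + \left(1 - 16\right) - 66\right) + 256} = \frac{1}{\left(-13 - 15 - 66\right) + 256} = \frac{1}{-94 + 256} = \frac{1}{162}$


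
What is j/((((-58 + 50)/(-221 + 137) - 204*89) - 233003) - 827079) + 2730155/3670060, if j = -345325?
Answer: 2210838040097/2077528847494 ≈ 1.0642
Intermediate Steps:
j/((((-58 + 50)/(-221 + 137) - 204*89) - 233003) - 827079) + 2730155/3670060 = -345325/((((-58 + 50)/(-221 + 137) - 204*89) - 233003) - 827079) + 2730155/3670060 = -345325/(((-8/(-84) - 18156) - 233003) - 827079) + 2730155*(1/3670060) = -345325/(((-8*(-1/84) - 18156) - 233003) - 827079) + 546031/734012 = -345325/(((2/21 - 18156) - 233003) - 827079) + 546031/734012 = -345325/((-381274/21 - 233003) - 827079) + 546031/734012 = -345325/(-5274337/21 - 827079) + 546031/734012 = -345325/(-22642996/21) + 546031/734012 = -345325*(-21/22642996) + 546031/734012 = 7251825/22642996 + 546031/734012 = 2210838040097/2077528847494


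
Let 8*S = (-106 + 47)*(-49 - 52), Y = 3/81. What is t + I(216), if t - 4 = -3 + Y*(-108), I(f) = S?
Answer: 5935/8 ≈ 741.88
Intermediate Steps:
Y = 1/27 (Y = 3*(1/81) = 1/27 ≈ 0.037037)
S = 5959/8 (S = ((-106 + 47)*(-49 - 52))/8 = (-59*(-101))/8 = (⅛)*5959 = 5959/8 ≈ 744.88)
I(f) = 5959/8
t = -3 (t = 4 + (-3 + (1/27)*(-108)) = 4 + (-3 - 4) = 4 - 7 = -3)
t + I(216) = -3 + 5959/8 = 5935/8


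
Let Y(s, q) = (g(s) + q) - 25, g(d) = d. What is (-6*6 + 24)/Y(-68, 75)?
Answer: ⅔ ≈ 0.66667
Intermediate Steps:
Y(s, q) = -25 + q + s (Y(s, q) = (s + q) - 25 = (q + s) - 25 = -25 + q + s)
(-6*6 + 24)/Y(-68, 75) = (-6*6 + 24)/(-25 + 75 - 68) = (-36 + 24)/(-18) = -12*(-1/18) = ⅔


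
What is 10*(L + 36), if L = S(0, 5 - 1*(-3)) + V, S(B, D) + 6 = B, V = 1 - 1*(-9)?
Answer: 400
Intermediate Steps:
V = 10 (V = 1 + 9 = 10)
S(B, D) = -6 + B
L = 4 (L = (-6 + 0) + 10 = -6 + 10 = 4)
10*(L + 36) = 10*(4 + 36) = 10*40 = 400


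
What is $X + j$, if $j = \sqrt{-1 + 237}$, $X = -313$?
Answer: $-313 + 2 \sqrt{59} \approx -297.64$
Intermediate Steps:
$j = 2 \sqrt{59}$ ($j = \sqrt{236} = 2 \sqrt{59} \approx 15.362$)
$X + j = -313 + 2 \sqrt{59}$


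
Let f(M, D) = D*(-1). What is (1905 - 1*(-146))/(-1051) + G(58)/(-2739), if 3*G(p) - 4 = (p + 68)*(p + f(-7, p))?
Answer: -16857271/8636067 ≈ -1.9520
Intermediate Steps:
f(M, D) = -D
G(p) = 4/3 (G(p) = 4/3 + ((p + 68)*(p - p))/3 = 4/3 + ((68 + p)*0)/3 = 4/3 + (1/3)*0 = 4/3 + 0 = 4/3)
(1905 - 1*(-146))/(-1051) + G(58)/(-2739) = (1905 - 1*(-146))/(-1051) + (4/3)/(-2739) = (1905 + 146)*(-1/1051) + (4/3)*(-1/2739) = 2051*(-1/1051) - 4/8217 = -2051/1051 - 4/8217 = -16857271/8636067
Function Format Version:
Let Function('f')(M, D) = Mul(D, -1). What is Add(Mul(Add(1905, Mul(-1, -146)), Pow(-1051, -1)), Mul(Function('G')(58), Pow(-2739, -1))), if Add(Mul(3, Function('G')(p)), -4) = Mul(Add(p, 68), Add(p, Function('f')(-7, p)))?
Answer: Rational(-16857271, 8636067) ≈ -1.9520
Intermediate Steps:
Function('f')(M, D) = Mul(-1, D)
Function('G')(p) = Rational(4, 3) (Function('G')(p) = Add(Rational(4, 3), Mul(Rational(1, 3), Mul(Add(p, 68), Add(p, Mul(-1, p))))) = Add(Rational(4, 3), Mul(Rational(1, 3), Mul(Add(68, p), 0))) = Add(Rational(4, 3), Mul(Rational(1, 3), 0)) = Add(Rational(4, 3), 0) = Rational(4, 3))
Add(Mul(Add(1905, Mul(-1, -146)), Pow(-1051, -1)), Mul(Function('G')(58), Pow(-2739, -1))) = Add(Mul(Add(1905, Mul(-1, -146)), Pow(-1051, -1)), Mul(Rational(4, 3), Pow(-2739, -1))) = Add(Mul(Add(1905, 146), Rational(-1, 1051)), Mul(Rational(4, 3), Rational(-1, 2739))) = Add(Mul(2051, Rational(-1, 1051)), Rational(-4, 8217)) = Add(Rational(-2051, 1051), Rational(-4, 8217)) = Rational(-16857271, 8636067)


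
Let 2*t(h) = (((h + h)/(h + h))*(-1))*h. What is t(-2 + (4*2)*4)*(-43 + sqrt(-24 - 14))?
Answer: 645 - 15*I*sqrt(38) ≈ 645.0 - 92.466*I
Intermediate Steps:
t(h) = -h/2 (t(h) = ((((h + h)/(h + h))*(-1))*h)/2 = ((((2*h)/((2*h)))*(-1))*h)/2 = ((((2*h)*(1/(2*h)))*(-1))*h)/2 = ((1*(-1))*h)/2 = (-h)/2 = -h/2)
t(-2 + (4*2)*4)*(-43 + sqrt(-24 - 14)) = (-(-2 + (4*2)*4)/2)*(-43 + sqrt(-24 - 14)) = (-(-2 + 8*4)/2)*(-43 + sqrt(-38)) = (-(-2 + 32)/2)*(-43 + I*sqrt(38)) = (-1/2*30)*(-43 + I*sqrt(38)) = -15*(-43 + I*sqrt(38)) = 645 - 15*I*sqrt(38)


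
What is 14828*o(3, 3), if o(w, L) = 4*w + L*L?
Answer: 311388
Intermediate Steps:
o(w, L) = L² + 4*w (o(w, L) = 4*w + L² = L² + 4*w)
14828*o(3, 3) = 14828*(3² + 4*3) = 14828*(9 + 12) = 14828*21 = 311388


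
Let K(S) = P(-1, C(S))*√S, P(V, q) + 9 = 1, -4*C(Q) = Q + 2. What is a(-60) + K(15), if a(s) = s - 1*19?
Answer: -79 - 8*√15 ≈ -109.98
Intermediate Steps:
C(Q) = -½ - Q/4 (C(Q) = -(Q + 2)/4 = -(2 + Q)/4 = -½ - Q/4)
P(V, q) = -8 (P(V, q) = -9 + 1 = -8)
a(s) = -19 + s (a(s) = s - 19 = -19 + s)
K(S) = -8*√S
a(-60) + K(15) = (-19 - 60) - 8*√15 = -79 - 8*√15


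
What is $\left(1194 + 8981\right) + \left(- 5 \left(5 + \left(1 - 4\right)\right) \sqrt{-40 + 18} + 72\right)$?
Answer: $10247 - 10 i \sqrt{22} \approx 10247.0 - 46.904 i$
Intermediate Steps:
$\left(1194 + 8981\right) + \left(- 5 \left(5 + \left(1 - 4\right)\right) \sqrt{-40 + 18} + 72\right) = 10175 + \left(- 5 \left(5 - 3\right) \sqrt{-22} + 72\right) = 10175 + \left(\left(-5\right) 2 i \sqrt{22} + 72\right) = 10175 + \left(- 10 i \sqrt{22} + 72\right) = 10175 + \left(72 - 10 i \sqrt{22}\right) = 10247 - 10 i \sqrt{22}$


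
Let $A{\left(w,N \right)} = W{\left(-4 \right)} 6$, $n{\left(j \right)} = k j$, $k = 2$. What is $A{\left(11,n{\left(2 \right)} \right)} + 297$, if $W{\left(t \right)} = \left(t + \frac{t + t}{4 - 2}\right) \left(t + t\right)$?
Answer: $681$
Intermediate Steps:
$W{\left(t \right)} = 4 t^{2}$ ($W{\left(t \right)} = \left(t + \frac{2 t}{2}\right) 2 t = \left(t + 2 t \frac{1}{2}\right) 2 t = \left(t + t\right) 2 t = 2 t 2 t = 4 t^{2}$)
$n{\left(j \right)} = 2 j$
$A{\left(w,N \right)} = 384$ ($A{\left(w,N \right)} = 4 \left(-4\right)^{2} \cdot 6 = 4 \cdot 16 \cdot 6 = 64 \cdot 6 = 384$)
$A{\left(11,n{\left(2 \right)} \right)} + 297 = 384 + 297 = 681$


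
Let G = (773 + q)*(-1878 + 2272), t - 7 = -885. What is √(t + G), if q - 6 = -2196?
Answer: 2*I*√139794 ≈ 747.78*I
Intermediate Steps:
q = -2190 (q = 6 - 2196 = -2190)
t = -878 (t = 7 - 885 = -878)
G = -558298 (G = (773 - 2190)*(-1878 + 2272) = -1417*394 = -558298)
√(t + G) = √(-878 - 558298) = √(-559176) = 2*I*√139794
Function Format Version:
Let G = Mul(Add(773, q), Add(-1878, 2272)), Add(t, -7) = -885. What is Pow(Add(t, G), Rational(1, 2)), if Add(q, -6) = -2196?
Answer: Mul(2, I, Pow(139794, Rational(1, 2))) ≈ Mul(747.78, I)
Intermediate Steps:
q = -2190 (q = Add(6, -2196) = -2190)
t = -878 (t = Add(7, -885) = -878)
G = -558298 (G = Mul(Add(773, -2190), Add(-1878, 2272)) = Mul(-1417, 394) = -558298)
Pow(Add(t, G), Rational(1, 2)) = Pow(Add(-878, -558298), Rational(1, 2)) = Pow(-559176, Rational(1, 2)) = Mul(2, I, Pow(139794, Rational(1, 2)))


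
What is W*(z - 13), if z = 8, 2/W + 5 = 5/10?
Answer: 20/9 ≈ 2.2222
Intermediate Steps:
W = -4/9 (W = 2/(-5 + 5/10) = 2/(-5 + 5*(⅒)) = 2/(-5 + ½) = 2/(-9/2) = 2*(-2/9) = -4/9 ≈ -0.44444)
W*(z - 13) = -4*(8 - 13)/9 = -4/9*(-5) = 20/9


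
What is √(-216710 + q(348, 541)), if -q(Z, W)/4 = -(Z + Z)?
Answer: I*√213926 ≈ 462.52*I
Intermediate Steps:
q(Z, W) = 8*Z (q(Z, W) = -(-4)*(Z + Z) = -(-4)*2*Z = -(-8)*Z = 8*Z)
√(-216710 + q(348, 541)) = √(-216710 + 8*348) = √(-216710 + 2784) = √(-213926) = I*√213926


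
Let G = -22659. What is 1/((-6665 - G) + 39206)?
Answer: 1/55200 ≈ 1.8116e-5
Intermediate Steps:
1/((-6665 - G) + 39206) = 1/((-6665 - 1*(-22659)) + 39206) = 1/((-6665 + 22659) + 39206) = 1/(15994 + 39206) = 1/55200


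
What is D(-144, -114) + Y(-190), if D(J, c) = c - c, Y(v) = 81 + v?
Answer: -109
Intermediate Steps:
D(J, c) = 0
D(-144, -114) + Y(-190) = 0 + (81 - 190) = 0 - 109 = -109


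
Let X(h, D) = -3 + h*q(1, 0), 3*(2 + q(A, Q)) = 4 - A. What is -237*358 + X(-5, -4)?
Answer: -84844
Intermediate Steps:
q(A, Q) = -2/3 - A/3 (q(A, Q) = -2 + (4 - A)/3 = -2 + (4/3 - A/3) = -2/3 - A/3)
X(h, D) = -3 - h (X(h, D) = -3 + h*(-2/3 - 1/3*1) = -3 + h*(-2/3 - 1/3) = -3 + h*(-1) = -3 - h)
-237*358 + X(-5, -4) = -237*358 + (-3 - 1*(-5)) = -84846 + (-3 + 5) = -84846 + 2 = -84844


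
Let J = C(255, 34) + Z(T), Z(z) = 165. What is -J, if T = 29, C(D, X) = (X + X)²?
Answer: -4789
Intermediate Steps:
C(D, X) = 4*X² (C(D, X) = (2*X)² = 4*X²)
J = 4789 (J = 4*34² + 165 = 4*1156 + 165 = 4624 + 165 = 4789)
-J = -1*4789 = -4789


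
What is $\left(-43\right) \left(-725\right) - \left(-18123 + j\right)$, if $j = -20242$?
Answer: $69540$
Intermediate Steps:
$\left(-43\right) \left(-725\right) - \left(-18123 + j\right) = \left(-43\right) \left(-725\right) - \left(-18123 - 20242\right) = 31175 - -38365 = 31175 + 38365 = 69540$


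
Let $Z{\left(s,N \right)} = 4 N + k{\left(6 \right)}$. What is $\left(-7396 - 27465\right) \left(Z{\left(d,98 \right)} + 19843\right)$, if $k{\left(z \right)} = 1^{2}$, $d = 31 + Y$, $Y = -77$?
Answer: $-705447196$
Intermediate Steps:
$d = -46$ ($d = 31 - 77 = -46$)
$k{\left(z \right)} = 1$
$Z{\left(s,N \right)} = 1 + 4 N$ ($Z{\left(s,N \right)} = 4 N + 1 = 1 + 4 N$)
$\left(-7396 - 27465\right) \left(Z{\left(d,98 \right)} + 19843\right) = \left(-7396 - 27465\right) \left(\left(1 + 4 \cdot 98\right) + 19843\right) = - 34861 \left(\left(1 + 392\right) + 19843\right) = - 34861 \left(393 + 19843\right) = \left(-34861\right) 20236 = -705447196$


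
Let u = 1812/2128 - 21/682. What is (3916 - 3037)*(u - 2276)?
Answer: -362802701175/181412 ≈ -1.9999e+6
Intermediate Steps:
u = 148887/181412 (u = 1812*(1/2128) - 21*1/682 = 453/532 - 21/682 = 148887/181412 ≈ 0.82071)
(3916 - 3037)*(u - 2276) = (3916 - 3037)*(148887/181412 - 2276) = 879*(-412744825/181412) = -362802701175/181412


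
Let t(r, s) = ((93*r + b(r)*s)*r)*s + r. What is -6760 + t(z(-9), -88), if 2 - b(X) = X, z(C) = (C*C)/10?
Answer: -46316759/50 ≈ -9.2634e+5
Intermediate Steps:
z(C) = C²/10 (z(C) = C²*(⅒) = C²/10)
b(X) = 2 - X
t(r, s) = r + r*s*(93*r + s*(2 - r)) (t(r, s) = ((93*r + (2 - r)*s)*r)*s + r = ((93*r + s*(2 - r))*r)*s + r = (r*(93*r + s*(2 - r)))*s + r = r*s*(93*r + s*(2 - r)) + r = r + r*s*(93*r + s*(2 - r)))
-6760 + t(z(-9), -88) = -6760 + ((⅒)*(-9)²)*(1 + (-88)²*(2 - (-9)²/10) + 93*((⅒)*(-9)²)*(-88)) = -6760 + ((⅒)*81)*(1 + 7744*(2 - 81/10) + 93*((⅒)*81)*(-88)) = -6760 + 81*(1 + 7744*(2 - 1*81/10) + 93*(81/10)*(-88))/10 = -6760 + 81*(1 + 7744*(2 - 81/10) - 331452/5)/10 = -6760 + 81*(1 + 7744*(-61/10) - 331452/5)/10 = -6760 + 81*(1 - 236192/5 - 331452/5)/10 = -6760 + (81/10)*(-567639/5) = -6760 - 45978759/50 = -46316759/50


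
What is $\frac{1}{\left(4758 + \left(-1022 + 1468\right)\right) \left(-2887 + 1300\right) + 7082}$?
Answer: $- \frac{1}{8251666} \approx -1.2119 \cdot 10^{-7}$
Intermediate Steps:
$\frac{1}{\left(4758 + \left(-1022 + 1468\right)\right) \left(-2887 + 1300\right) + 7082} = \frac{1}{\left(4758 + 446\right) \left(-1587\right) + 7082} = \frac{1}{5204 \left(-1587\right) + 7082} = \frac{1}{-8258748 + 7082} = \frac{1}{-8251666} = - \frac{1}{8251666}$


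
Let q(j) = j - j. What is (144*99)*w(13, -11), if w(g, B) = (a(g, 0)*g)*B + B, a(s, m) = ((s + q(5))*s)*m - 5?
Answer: 10036224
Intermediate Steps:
q(j) = 0
a(s, m) = -5 + m*s² (a(s, m) = ((s + 0)*s)*m - 5 = (s*s)*m - 5 = s²*m - 5 = m*s² - 5 = -5 + m*s²)
w(g, B) = B - 5*B*g (w(g, B) = ((-5 + 0*g²)*g)*B + B = ((-5 + 0)*g)*B + B = (-5*g)*B + B = -5*B*g + B = B - 5*B*g)
(144*99)*w(13, -11) = (144*99)*(-11*(1 - 5*13)) = 14256*(-11*(1 - 65)) = 14256*(-11*(-64)) = 14256*704 = 10036224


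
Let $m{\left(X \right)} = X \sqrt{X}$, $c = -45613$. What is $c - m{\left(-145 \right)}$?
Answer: $-45613 + 145 i \sqrt{145} \approx -45613.0 + 1746.0 i$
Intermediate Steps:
$m{\left(X \right)} = X^{\frac{3}{2}}$
$c - m{\left(-145 \right)} = -45613 - \left(-145\right)^{\frac{3}{2}} = -45613 - - 145 i \sqrt{145} = -45613 + 145 i \sqrt{145}$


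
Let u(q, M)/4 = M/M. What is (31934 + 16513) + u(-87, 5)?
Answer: 48451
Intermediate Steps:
u(q, M) = 4 (u(q, M) = 4*(M/M) = 4*1 = 4)
(31934 + 16513) + u(-87, 5) = (31934 + 16513) + 4 = 48447 + 4 = 48451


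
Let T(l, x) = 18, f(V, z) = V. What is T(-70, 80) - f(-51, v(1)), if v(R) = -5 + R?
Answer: 69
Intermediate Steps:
T(-70, 80) - f(-51, v(1)) = 18 - 1*(-51) = 18 + 51 = 69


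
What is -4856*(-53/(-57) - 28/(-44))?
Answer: -4768592/627 ≈ -7605.4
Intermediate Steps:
-4856*(-53/(-57) - 28/(-44)) = -4856*(-53*(-1/57) - 28*(-1/44)) = -4856*(53/57 + 7/11) = -4856*982/627 = -4768592/627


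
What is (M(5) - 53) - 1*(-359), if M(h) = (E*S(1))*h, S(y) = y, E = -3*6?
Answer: 216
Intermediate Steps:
E = -18
M(h) = -18*h (M(h) = (-18*1)*h = -18*h)
(M(5) - 53) - 1*(-359) = (-18*5 - 53) - 1*(-359) = (-90 - 53) + 359 = -143 + 359 = 216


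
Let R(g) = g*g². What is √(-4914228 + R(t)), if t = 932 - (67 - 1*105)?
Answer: 2*√226939693 ≈ 30129.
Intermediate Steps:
t = 970 (t = 932 - (67 - 105) = 932 - 1*(-38) = 932 + 38 = 970)
R(g) = g³
√(-4914228 + R(t)) = √(-4914228 + 970³) = √(-4914228 + 912673000) = √907758772 = 2*√226939693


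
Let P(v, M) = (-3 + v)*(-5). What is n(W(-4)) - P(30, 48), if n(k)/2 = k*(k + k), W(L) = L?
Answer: 199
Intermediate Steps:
P(v, M) = 15 - 5*v
n(k) = 4*k² (n(k) = 2*(k*(k + k)) = 2*(k*(2*k)) = 2*(2*k²) = 4*k²)
n(W(-4)) - P(30, 48) = 4*(-4)² - (15 - 5*30) = 4*16 - (15 - 150) = 64 - 1*(-135) = 64 + 135 = 199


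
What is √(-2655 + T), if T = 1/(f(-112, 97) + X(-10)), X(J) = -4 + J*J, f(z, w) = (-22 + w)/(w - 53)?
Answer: I*√49067930499/4299 ≈ 51.527*I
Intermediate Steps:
f(z, w) = (-22 + w)/(-53 + w)
X(J) = -4 + J²
T = 44/4299 (T = 1/((-22 + 97)/(-53 + 97) + (-4 + (-10)²)) = 1/(75/44 + (-4 + 100)) = 1/((1/44)*75 + 96) = 1/(75/44 + 96) = 1/(4299/44) = 44/4299 ≈ 0.010235)
√(-2655 + T) = √(-2655 + 44/4299) = √(-11413801/4299) = I*√49067930499/4299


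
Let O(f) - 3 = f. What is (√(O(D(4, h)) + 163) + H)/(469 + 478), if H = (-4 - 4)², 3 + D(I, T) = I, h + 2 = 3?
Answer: 64/947 + √167/947 ≈ 0.081228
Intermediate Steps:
h = 1 (h = -2 + 3 = 1)
D(I, T) = -3 + I
O(f) = 3 + f
H = 64 (H = (-8)² = 64)
(√(O(D(4, h)) + 163) + H)/(469 + 478) = (√((3 + (-3 + 4)) + 163) + 64)/(469 + 478) = (√((3 + 1) + 163) + 64)/947 = (√(4 + 163) + 64)*(1/947) = (√167 + 64)*(1/947) = (64 + √167)*(1/947) = 64/947 + √167/947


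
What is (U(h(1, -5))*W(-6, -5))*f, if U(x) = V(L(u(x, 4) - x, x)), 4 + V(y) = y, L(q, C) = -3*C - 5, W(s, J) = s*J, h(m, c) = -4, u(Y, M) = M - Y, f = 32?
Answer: 2880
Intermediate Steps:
W(s, J) = J*s
L(q, C) = -5 - 3*C
V(y) = -4 + y
U(x) = -9 - 3*x (U(x) = -4 + (-5 - 3*x) = -9 - 3*x)
(U(h(1, -5))*W(-6, -5))*f = ((-9 - 3*(-4))*(-5*(-6)))*32 = ((-9 + 12)*30)*32 = (3*30)*32 = 90*32 = 2880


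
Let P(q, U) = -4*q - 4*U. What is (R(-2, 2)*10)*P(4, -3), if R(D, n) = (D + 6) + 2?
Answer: -240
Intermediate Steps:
R(D, n) = 8 + D (R(D, n) = (6 + D) + 2 = 8 + D)
P(q, U) = -4*U - 4*q
(R(-2, 2)*10)*P(4, -3) = ((8 - 2)*10)*(-4*(-3) - 4*4) = (6*10)*(12 - 16) = 60*(-4) = -240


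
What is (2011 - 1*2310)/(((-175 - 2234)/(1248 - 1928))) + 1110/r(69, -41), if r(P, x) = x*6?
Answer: -8781785/98769 ≈ -88.912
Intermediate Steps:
r(P, x) = 6*x
(2011 - 1*2310)/(((-175 - 2234)/(1248 - 1928))) + 1110/r(69, -41) = (2011 - 1*2310)/(((-175 - 2234)/(1248 - 1928))) + 1110/((6*(-41))) = (2011 - 2310)/((-2409/(-680))) + 1110/(-246) = -299/((-2409*(-1/680))) + 1110*(-1/246) = -299/2409/680 - 185/41 = -299*680/2409 - 185/41 = -203320/2409 - 185/41 = -8781785/98769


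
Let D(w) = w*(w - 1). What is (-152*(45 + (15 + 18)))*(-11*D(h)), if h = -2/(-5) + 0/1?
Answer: -782496/25 ≈ -31300.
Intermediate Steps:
h = ⅖ (h = -2*(-⅕) + 0*1 = ⅖ + 0 = ⅖ ≈ 0.40000)
D(w) = w*(-1 + w)
(-152*(45 + (15 + 18)))*(-11*D(h)) = (-152*(45 + (15 + 18)))*(-22*(-1 + ⅖)/5) = (-152*(45 + 33))*(-22*(-3)/(5*5)) = (-152*78)*(-11*(-6/25)) = -11856*66/25 = -782496/25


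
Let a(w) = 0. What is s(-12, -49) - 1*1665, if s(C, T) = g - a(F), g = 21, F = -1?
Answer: -1644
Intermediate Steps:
s(C, T) = 21 (s(C, T) = 21 - 1*0 = 21 + 0 = 21)
s(-12, -49) - 1*1665 = 21 - 1*1665 = 21 - 1665 = -1644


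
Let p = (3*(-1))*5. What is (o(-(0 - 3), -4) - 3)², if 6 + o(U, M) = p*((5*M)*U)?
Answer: 793881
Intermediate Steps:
p = -15 (p = -3*5 = -15)
o(U, M) = -6 - 75*M*U (o(U, M) = -6 - 15*5*M*U = -6 - 75*M*U)
(o(-(0 - 3), -4) - 3)² = ((-6 - 75*(-4)*(-(0 - 3))) - 3)² = ((-6 - 75*(-4)*(-1*(-3))) - 3)² = ((-6 - 75*(-4)*3) - 3)² = ((-6 + 900) - 3)² = (894 - 3)² = 891² = 793881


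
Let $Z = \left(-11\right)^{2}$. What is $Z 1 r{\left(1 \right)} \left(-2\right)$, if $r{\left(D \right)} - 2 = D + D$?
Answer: $-968$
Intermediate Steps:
$r{\left(D \right)} = 2 + 2 D$ ($r{\left(D \right)} = 2 + \left(D + D\right) = 2 + 2 D$)
$Z = 121$
$Z 1 r{\left(1 \right)} \left(-2\right) = 121 \cdot 1 \left(2 + 2 \cdot 1\right) \left(-2\right) = 121 \cdot 1 \left(2 + 2\right) \left(-2\right) = 121 \cdot 1 \cdot 4 \left(-2\right) = 121 \cdot 4 \left(-2\right) = 121 \left(-8\right) = -968$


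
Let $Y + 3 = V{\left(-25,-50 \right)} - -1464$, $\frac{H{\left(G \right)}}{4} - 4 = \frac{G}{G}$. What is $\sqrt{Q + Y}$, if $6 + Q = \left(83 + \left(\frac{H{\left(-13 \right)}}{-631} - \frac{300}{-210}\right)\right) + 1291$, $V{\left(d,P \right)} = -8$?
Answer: $\frac{\sqrt{55064649759}}{4417} \approx 53.126$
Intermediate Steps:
$H{\left(G \right)} = 20$ ($H{\left(G \right)} = 16 + 4 \frac{G}{G} = 16 + 4 \cdot 1 = 16 + 4 = 20$)
$Q = \frac{6048626}{4417}$ ($Q = -6 + \left(\left(83 + \left(\frac{20}{-631} - \frac{300}{-210}\right)\right) + 1291\right) = -6 + \left(\left(83 + \left(20 \left(- \frac{1}{631}\right) - - \frac{10}{7}\right)\right) + 1291\right) = -6 + \left(\left(83 + \left(- \frac{20}{631} + \frac{10}{7}\right)\right) + 1291\right) = -6 + \left(\left(83 + \frac{6170}{4417}\right) + 1291\right) = -6 + \left(\frac{372781}{4417} + 1291\right) = -6 + \frac{6075128}{4417} = \frac{6048626}{4417} \approx 1369.4$)
$Y = 1453$ ($Y = -3 - -1456 = -3 + \left(-8 + 1464\right) = -3 + 1456 = 1453$)
$\sqrt{Q + Y} = \sqrt{\frac{6048626}{4417} + 1453} = \sqrt{\frac{12466527}{4417}} = \frac{\sqrt{55064649759}}{4417}$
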